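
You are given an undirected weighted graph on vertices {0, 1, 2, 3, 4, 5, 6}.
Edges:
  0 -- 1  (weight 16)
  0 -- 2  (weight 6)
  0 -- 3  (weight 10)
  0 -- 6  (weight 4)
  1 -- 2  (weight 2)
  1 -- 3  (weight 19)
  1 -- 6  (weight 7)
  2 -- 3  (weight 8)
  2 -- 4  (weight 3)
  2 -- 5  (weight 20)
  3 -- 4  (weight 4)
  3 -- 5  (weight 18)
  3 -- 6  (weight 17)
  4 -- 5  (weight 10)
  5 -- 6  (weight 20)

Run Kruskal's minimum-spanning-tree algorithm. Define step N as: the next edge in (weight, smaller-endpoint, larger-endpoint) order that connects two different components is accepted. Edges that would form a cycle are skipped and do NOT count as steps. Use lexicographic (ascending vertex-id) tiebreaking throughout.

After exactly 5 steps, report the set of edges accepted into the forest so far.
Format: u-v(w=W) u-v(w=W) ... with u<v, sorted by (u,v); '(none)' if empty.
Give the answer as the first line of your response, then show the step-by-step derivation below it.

0-2(w=6) 0-6(w=4) 1-2(w=2) 2-4(w=3) 3-4(w=4)

step 1: add edge 1-2 (w=2); MST = {1-2(w=2)}
step 2: add edge 2-4 (w=3); MST = {1-2(w=2) 2-4(w=3)}
step 3: add edge 0-6 (w=4); MST = {0-6(w=4) 1-2(w=2) 2-4(w=3)}
step 4: add edge 3-4 (w=4); MST = {0-6(w=4) 1-2(w=2) 2-4(w=3) 3-4(w=4)}
step 5: add edge 0-2 (w=6); MST = {0-2(w=6) 0-6(w=4) 1-2(w=2) 2-4(w=3) 3-4(w=4)}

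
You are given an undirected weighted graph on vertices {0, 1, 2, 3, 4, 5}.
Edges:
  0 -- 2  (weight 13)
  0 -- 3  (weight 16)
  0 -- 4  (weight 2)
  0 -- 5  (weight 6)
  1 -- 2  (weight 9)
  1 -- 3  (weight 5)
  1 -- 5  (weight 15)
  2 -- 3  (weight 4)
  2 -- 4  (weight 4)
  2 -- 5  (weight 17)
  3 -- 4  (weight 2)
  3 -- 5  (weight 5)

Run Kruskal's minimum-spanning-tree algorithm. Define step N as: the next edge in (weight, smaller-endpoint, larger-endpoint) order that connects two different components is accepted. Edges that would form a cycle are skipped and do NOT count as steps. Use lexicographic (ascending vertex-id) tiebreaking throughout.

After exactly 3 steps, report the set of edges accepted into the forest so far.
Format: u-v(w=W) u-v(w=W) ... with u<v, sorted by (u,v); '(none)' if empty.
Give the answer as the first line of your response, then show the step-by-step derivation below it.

0-4(w=2) 2-3(w=4) 3-4(w=2)

step 1: add edge 0-4 (w=2); MST = {0-4(w=2)}
step 2: add edge 3-4 (w=2); MST = {0-4(w=2) 3-4(w=2)}
step 3: add edge 2-3 (w=4); MST = {0-4(w=2) 2-3(w=4) 3-4(w=2)}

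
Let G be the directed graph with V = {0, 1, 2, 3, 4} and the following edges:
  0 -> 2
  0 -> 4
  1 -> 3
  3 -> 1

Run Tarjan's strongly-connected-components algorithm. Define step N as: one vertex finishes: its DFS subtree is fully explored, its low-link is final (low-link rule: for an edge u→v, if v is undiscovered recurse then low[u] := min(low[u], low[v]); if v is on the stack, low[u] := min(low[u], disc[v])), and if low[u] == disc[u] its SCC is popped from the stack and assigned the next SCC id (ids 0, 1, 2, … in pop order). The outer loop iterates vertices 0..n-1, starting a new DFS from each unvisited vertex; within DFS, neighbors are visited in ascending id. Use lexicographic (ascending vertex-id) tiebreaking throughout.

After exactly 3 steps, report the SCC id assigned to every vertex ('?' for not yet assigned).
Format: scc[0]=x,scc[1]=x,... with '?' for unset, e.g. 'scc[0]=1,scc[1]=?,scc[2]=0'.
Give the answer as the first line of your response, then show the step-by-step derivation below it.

scc[0]=2,scc[1]=?,scc[2]=0,scc[3]=?,scc[4]=1

step 1: low=(low[0]=0,low[1]=?,low[2]=1,low[3]=?,low[4]=?); scc=(scc[0]=?,scc[1]=?,scc[2]=0,scc[3]=?,scc[4]=?)
step 2: low=(low[0]=0,low[1]=?,low[2]=1,low[3]=?,low[4]=2); scc=(scc[0]=?,scc[1]=?,scc[2]=0,scc[3]=?,scc[4]=1)
step 3: low=(low[0]=0,low[1]=?,low[2]=1,low[3]=?,low[4]=2); scc=(scc[0]=2,scc[1]=?,scc[2]=0,scc[3]=?,scc[4]=1)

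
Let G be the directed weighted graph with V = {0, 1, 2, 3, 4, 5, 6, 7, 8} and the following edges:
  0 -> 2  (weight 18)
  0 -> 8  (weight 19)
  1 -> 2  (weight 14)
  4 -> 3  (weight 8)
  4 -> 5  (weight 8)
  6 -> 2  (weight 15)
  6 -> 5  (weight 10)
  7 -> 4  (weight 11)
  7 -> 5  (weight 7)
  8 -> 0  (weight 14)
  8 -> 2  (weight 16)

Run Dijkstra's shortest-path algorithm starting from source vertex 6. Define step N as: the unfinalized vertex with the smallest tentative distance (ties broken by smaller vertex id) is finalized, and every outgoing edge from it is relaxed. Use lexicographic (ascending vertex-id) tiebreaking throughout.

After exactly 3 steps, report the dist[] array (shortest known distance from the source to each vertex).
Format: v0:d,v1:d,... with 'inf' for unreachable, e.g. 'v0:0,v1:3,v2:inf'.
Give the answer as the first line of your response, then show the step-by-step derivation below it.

v0:inf,v1:inf,v2:15,v3:inf,v4:inf,v5:10,v6:0,v7:inf,v8:inf

step 1: dist = v0:inf,v1:inf,v2:15,v3:inf,v4:inf,v5:10,v6:0,v7:inf,v8:inf
step 2: dist = v0:inf,v1:inf,v2:15,v3:inf,v4:inf,v5:10,v6:0,v7:inf,v8:inf
step 3: dist = v0:inf,v1:inf,v2:15,v3:inf,v4:inf,v5:10,v6:0,v7:inf,v8:inf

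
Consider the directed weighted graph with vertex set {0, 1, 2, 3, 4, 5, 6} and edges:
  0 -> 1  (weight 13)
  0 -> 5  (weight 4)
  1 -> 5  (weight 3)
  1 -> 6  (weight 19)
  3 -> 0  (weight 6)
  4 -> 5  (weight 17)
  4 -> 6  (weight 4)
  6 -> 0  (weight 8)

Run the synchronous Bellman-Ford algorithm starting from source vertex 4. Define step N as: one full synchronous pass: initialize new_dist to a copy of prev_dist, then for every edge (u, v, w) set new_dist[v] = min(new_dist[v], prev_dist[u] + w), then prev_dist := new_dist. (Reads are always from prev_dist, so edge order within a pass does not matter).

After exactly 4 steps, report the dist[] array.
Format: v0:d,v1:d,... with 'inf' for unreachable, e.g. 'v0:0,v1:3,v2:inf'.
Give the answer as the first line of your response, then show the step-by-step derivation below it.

v0:12,v1:25,v2:inf,v3:inf,v4:0,v5:16,v6:4

step 1: dist = v0:inf,v1:inf,v2:inf,v3:inf,v4:0,v5:17,v6:4
step 2: dist = v0:12,v1:inf,v2:inf,v3:inf,v4:0,v5:17,v6:4
step 3: dist = v0:12,v1:25,v2:inf,v3:inf,v4:0,v5:16,v6:4
step 4: dist = v0:12,v1:25,v2:inf,v3:inf,v4:0,v5:16,v6:4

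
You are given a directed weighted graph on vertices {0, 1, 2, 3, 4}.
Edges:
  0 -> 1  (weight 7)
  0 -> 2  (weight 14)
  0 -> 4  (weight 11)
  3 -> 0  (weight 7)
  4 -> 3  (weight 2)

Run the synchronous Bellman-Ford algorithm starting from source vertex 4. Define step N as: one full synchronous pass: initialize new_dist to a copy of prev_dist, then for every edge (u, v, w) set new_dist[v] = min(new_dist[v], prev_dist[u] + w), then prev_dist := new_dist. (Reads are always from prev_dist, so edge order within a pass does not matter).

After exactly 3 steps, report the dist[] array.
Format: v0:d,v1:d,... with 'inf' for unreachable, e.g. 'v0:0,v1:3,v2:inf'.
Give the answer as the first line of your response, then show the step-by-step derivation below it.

v0:9,v1:16,v2:23,v3:2,v4:0

step 1: dist = v0:inf,v1:inf,v2:inf,v3:2,v4:0
step 2: dist = v0:9,v1:inf,v2:inf,v3:2,v4:0
step 3: dist = v0:9,v1:16,v2:23,v3:2,v4:0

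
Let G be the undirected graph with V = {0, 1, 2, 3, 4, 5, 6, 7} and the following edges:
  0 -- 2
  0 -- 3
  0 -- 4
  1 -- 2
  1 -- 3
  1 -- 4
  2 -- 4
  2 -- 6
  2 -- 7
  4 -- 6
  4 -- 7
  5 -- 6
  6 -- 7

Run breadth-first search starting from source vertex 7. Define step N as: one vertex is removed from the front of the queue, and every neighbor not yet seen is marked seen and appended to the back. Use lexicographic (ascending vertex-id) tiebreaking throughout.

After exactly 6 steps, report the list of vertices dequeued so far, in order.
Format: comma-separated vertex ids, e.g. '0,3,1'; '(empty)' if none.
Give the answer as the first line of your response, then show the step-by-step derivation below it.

7,2,4,6,0,1

step 1: dequeue 7; queue=[2,4,6]; order=7
step 2: dequeue 2; queue=[4,6,0,1]; order=7,2
step 3: dequeue 4; queue=[6,0,1]; order=7,2,4
step 4: dequeue 6; queue=[0,1,5]; order=7,2,4,6
step 5: dequeue 0; queue=[1,5,3]; order=7,2,4,6,0
step 6: dequeue 1; queue=[5,3]; order=7,2,4,6,0,1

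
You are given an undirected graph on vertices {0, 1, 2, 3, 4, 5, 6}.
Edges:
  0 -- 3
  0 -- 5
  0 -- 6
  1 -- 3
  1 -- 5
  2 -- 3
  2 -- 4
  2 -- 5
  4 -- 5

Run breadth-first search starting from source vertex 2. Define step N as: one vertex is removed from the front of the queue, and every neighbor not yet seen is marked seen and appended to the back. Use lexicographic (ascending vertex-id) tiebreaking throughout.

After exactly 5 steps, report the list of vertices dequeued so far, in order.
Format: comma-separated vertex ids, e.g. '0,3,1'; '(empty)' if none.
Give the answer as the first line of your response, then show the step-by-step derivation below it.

2,3,4,5,0

step 1: dequeue 2; queue=[3,4,5]; order=2
step 2: dequeue 3; queue=[4,5,0,1]; order=2,3
step 3: dequeue 4; queue=[5,0,1]; order=2,3,4
step 4: dequeue 5; queue=[0,1]; order=2,3,4,5
step 5: dequeue 0; queue=[1,6]; order=2,3,4,5,0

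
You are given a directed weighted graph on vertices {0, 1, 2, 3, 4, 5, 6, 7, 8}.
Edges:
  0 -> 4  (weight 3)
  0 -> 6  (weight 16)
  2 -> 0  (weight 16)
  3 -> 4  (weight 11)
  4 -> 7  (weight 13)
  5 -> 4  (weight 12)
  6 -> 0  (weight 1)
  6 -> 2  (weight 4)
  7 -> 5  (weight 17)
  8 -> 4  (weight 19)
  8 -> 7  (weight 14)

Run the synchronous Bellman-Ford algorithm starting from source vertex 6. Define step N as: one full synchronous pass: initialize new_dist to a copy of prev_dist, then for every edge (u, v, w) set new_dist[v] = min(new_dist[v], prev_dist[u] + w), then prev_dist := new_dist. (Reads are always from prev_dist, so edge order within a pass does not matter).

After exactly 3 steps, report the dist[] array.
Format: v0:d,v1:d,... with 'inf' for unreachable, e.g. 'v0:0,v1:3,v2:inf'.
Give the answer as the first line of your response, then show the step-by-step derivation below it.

v0:1,v1:inf,v2:4,v3:inf,v4:4,v5:inf,v6:0,v7:17,v8:inf

step 1: dist = v0:1,v1:inf,v2:4,v3:inf,v4:inf,v5:inf,v6:0,v7:inf,v8:inf
step 2: dist = v0:1,v1:inf,v2:4,v3:inf,v4:4,v5:inf,v6:0,v7:inf,v8:inf
step 3: dist = v0:1,v1:inf,v2:4,v3:inf,v4:4,v5:inf,v6:0,v7:17,v8:inf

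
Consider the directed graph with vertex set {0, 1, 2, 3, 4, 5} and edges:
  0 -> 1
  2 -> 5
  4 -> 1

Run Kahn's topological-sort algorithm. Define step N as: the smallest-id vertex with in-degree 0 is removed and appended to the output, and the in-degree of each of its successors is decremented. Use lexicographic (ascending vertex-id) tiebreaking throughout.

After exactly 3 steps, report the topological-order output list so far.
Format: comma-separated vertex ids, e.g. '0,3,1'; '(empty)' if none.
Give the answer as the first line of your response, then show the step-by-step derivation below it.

0,2,3

step 1: output 0; order=[0]; indeg=(0,1,0,0,0,1)
step 2: output 2; order=[0,2]; indeg=(0,1,0,0,0,0)
step 3: output 3; order=[0,2,3]; indeg=(0,1,0,0,0,0)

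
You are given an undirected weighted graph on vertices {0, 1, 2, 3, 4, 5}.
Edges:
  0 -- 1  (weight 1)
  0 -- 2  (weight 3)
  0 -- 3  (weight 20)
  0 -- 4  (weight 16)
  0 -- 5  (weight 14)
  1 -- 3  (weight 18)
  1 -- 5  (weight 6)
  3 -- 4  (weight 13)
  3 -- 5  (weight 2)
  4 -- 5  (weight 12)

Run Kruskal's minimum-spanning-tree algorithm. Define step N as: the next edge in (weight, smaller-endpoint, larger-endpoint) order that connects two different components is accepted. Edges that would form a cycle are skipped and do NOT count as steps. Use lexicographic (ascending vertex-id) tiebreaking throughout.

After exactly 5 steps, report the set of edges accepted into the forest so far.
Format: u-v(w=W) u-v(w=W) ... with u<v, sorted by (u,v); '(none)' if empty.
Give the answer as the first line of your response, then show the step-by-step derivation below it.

0-1(w=1) 0-2(w=3) 1-5(w=6) 3-5(w=2) 4-5(w=12)

step 1: add edge 0-1 (w=1); MST = {0-1(w=1)}
step 2: add edge 3-5 (w=2); MST = {0-1(w=1) 3-5(w=2)}
step 3: add edge 0-2 (w=3); MST = {0-1(w=1) 0-2(w=3) 3-5(w=2)}
step 4: add edge 1-5 (w=6); MST = {0-1(w=1) 0-2(w=3) 1-5(w=6) 3-5(w=2)}
step 5: add edge 4-5 (w=12); MST = {0-1(w=1) 0-2(w=3) 1-5(w=6) 3-5(w=2) 4-5(w=12)}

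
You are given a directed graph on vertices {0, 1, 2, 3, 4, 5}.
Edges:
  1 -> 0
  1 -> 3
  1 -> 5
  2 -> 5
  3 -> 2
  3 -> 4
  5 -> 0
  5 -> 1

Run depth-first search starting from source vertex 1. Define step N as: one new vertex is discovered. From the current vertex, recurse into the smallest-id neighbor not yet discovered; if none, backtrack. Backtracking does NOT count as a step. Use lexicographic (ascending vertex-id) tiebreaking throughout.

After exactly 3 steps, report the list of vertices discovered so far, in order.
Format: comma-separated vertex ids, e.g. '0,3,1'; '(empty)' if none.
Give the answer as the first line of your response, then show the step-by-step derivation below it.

1,0,3

step 1: discover 1; path=1; order=1
step 2: discover 0; path=1>0; order=1,0
step 3: discover 3; path=1>3; order=1,0,3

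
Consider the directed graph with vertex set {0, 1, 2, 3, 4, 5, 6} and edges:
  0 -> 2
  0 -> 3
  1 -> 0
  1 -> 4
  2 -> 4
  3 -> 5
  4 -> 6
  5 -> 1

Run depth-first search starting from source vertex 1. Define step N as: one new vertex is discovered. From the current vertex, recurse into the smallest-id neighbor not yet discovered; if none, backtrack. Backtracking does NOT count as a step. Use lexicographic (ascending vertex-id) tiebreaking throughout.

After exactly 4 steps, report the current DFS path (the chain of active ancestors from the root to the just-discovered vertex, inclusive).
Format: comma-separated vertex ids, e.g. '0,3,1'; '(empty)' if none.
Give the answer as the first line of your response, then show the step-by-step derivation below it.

1,0,2,4

step 1: discover 1; path=1; order=1
step 2: discover 0; path=1>0; order=1,0
step 3: discover 2; path=1>0>2; order=1,0,2
step 4: discover 4; path=1>0>2>4; order=1,0,2,4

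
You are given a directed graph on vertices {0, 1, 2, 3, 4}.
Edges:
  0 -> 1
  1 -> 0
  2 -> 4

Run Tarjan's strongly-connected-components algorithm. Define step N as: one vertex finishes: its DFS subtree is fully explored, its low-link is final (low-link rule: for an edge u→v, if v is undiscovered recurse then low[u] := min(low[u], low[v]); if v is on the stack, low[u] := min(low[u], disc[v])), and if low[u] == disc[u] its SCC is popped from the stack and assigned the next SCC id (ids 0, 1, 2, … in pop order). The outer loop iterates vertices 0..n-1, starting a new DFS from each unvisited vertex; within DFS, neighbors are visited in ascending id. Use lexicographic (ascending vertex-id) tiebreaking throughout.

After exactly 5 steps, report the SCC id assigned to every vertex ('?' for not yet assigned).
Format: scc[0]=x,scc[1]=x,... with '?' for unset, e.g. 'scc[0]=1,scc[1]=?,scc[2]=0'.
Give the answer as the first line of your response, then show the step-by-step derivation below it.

scc[0]=0,scc[1]=0,scc[2]=2,scc[3]=3,scc[4]=1

step 1: low=(low[0]=0,low[1]=0,low[2]=?,low[3]=?,low[4]=?); scc=(scc[0]=?,scc[1]=?,scc[2]=?,scc[3]=?,scc[4]=?)
step 2: low=(low[0]=0,low[1]=0,low[2]=?,low[3]=?,low[4]=?); scc=(scc[0]=0,scc[1]=0,scc[2]=?,scc[3]=?,scc[4]=?)
step 3: low=(low[0]=0,low[1]=0,low[2]=2,low[3]=?,low[4]=3); scc=(scc[0]=0,scc[1]=0,scc[2]=?,scc[3]=?,scc[4]=1)
step 4: low=(low[0]=0,low[1]=0,low[2]=2,low[3]=?,low[4]=3); scc=(scc[0]=0,scc[1]=0,scc[2]=2,scc[3]=?,scc[4]=1)
step 5: low=(low[0]=0,low[1]=0,low[2]=2,low[3]=4,low[4]=3); scc=(scc[0]=0,scc[1]=0,scc[2]=2,scc[3]=3,scc[4]=1)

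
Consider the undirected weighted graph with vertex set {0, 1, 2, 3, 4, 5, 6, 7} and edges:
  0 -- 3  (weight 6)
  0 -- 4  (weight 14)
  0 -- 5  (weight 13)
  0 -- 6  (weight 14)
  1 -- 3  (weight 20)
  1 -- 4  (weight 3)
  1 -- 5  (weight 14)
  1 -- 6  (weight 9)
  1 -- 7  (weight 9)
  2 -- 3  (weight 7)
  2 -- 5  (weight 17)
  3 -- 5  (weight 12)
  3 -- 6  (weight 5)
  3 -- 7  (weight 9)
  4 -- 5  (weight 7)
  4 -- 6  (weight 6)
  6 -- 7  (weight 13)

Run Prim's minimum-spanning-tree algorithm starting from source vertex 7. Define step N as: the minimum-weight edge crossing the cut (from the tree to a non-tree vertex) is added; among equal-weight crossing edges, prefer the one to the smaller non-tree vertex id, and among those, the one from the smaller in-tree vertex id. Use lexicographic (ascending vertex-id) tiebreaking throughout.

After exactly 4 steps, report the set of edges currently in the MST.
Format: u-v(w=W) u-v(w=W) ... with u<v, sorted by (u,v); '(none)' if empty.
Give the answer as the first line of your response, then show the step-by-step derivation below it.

1-4(w=3) 1-7(w=9) 3-6(w=5) 4-6(w=6)

step 1: add edge 1-7 (w=9); MST = {1-7(w=9)}
step 2: add edge 1-4 (w=3); MST = {1-4(w=3) 1-7(w=9)}
step 3: add edge 4-6 (w=6); MST = {1-4(w=3) 1-7(w=9) 4-6(w=6)}
step 4: add edge 3-6 (w=5); MST = {1-4(w=3) 1-7(w=9) 3-6(w=5) 4-6(w=6)}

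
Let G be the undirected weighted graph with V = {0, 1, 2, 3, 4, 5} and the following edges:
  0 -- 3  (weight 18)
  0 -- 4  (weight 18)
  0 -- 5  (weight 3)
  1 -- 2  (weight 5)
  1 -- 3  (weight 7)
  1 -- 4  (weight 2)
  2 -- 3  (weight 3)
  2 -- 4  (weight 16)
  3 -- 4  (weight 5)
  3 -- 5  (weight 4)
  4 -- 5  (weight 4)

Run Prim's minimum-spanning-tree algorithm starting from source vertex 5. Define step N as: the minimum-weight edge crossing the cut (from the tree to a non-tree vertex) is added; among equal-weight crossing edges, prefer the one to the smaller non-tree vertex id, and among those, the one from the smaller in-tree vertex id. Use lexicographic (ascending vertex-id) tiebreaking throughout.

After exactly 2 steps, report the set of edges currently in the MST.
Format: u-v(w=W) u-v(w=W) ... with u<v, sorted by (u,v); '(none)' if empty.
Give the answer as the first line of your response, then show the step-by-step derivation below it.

0-5(w=3) 3-5(w=4)

step 1: add edge 0-5 (w=3); MST = {0-5(w=3)}
step 2: add edge 3-5 (w=4); MST = {0-5(w=3) 3-5(w=4)}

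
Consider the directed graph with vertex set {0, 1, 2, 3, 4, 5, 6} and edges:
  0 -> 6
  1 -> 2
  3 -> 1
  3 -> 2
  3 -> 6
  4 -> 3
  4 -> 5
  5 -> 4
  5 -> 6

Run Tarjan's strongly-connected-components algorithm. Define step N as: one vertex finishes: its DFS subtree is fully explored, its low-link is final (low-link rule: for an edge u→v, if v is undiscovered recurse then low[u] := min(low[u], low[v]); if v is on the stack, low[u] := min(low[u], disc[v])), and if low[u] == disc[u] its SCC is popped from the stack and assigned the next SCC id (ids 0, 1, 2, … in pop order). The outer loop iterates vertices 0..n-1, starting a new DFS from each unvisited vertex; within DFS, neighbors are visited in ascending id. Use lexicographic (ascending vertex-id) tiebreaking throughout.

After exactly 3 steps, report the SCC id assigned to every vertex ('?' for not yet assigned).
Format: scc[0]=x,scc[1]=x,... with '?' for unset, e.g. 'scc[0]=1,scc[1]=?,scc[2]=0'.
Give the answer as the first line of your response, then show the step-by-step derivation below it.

scc[0]=1,scc[1]=?,scc[2]=2,scc[3]=?,scc[4]=?,scc[5]=?,scc[6]=0

step 1: low=(low[0]=0,low[1]=?,low[2]=?,low[3]=?,low[4]=?,low[5]=?,low[6]=1); scc=(scc[0]=?,scc[1]=?,scc[2]=?,scc[3]=?,scc[4]=?,scc[5]=?,scc[6]=0)
step 2: low=(low[0]=0,low[1]=?,low[2]=?,low[3]=?,low[4]=?,low[5]=?,low[6]=1); scc=(scc[0]=1,scc[1]=?,scc[2]=?,scc[3]=?,scc[4]=?,scc[5]=?,scc[6]=0)
step 3: low=(low[0]=0,low[1]=2,low[2]=3,low[3]=?,low[4]=?,low[5]=?,low[6]=1); scc=(scc[0]=1,scc[1]=?,scc[2]=2,scc[3]=?,scc[4]=?,scc[5]=?,scc[6]=0)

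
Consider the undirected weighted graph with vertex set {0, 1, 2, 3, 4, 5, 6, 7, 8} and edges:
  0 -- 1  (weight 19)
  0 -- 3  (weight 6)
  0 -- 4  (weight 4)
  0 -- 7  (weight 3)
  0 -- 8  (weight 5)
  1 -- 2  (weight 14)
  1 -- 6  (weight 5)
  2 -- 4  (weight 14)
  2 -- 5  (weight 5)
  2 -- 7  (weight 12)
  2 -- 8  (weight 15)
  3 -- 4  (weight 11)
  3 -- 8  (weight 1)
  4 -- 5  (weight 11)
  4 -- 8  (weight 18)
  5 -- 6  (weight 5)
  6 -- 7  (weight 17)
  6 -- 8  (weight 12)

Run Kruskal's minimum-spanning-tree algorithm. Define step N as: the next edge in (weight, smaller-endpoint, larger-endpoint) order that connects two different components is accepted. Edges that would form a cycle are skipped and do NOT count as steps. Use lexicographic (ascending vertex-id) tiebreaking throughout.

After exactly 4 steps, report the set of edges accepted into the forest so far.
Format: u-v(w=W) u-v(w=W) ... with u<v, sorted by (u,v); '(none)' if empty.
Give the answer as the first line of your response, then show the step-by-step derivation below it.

0-4(w=4) 0-7(w=3) 0-8(w=5) 3-8(w=1)

step 1: add edge 3-8 (w=1); MST = {3-8(w=1)}
step 2: add edge 0-7 (w=3); MST = {0-7(w=3) 3-8(w=1)}
step 3: add edge 0-4 (w=4); MST = {0-4(w=4) 0-7(w=3) 3-8(w=1)}
step 4: add edge 0-8 (w=5); MST = {0-4(w=4) 0-7(w=3) 0-8(w=5) 3-8(w=1)}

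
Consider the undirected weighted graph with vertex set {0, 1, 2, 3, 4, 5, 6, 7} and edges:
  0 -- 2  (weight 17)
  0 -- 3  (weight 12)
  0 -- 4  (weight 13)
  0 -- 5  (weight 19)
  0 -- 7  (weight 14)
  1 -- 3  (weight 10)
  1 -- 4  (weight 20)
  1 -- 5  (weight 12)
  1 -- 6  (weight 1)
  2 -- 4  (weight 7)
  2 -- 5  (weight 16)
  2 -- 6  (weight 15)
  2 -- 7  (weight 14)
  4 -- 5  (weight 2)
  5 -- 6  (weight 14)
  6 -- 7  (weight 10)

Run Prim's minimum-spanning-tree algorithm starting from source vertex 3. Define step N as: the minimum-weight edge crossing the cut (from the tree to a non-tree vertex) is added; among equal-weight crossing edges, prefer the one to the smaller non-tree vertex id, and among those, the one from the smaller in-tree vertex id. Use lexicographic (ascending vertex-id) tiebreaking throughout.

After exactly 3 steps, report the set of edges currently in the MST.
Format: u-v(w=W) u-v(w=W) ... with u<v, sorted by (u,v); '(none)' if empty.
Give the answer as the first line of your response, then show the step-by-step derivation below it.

1-3(w=10) 1-6(w=1) 6-7(w=10)

step 1: add edge 1-3 (w=10); MST = {1-3(w=10)}
step 2: add edge 1-6 (w=1); MST = {1-3(w=10) 1-6(w=1)}
step 3: add edge 6-7 (w=10); MST = {1-3(w=10) 1-6(w=1) 6-7(w=10)}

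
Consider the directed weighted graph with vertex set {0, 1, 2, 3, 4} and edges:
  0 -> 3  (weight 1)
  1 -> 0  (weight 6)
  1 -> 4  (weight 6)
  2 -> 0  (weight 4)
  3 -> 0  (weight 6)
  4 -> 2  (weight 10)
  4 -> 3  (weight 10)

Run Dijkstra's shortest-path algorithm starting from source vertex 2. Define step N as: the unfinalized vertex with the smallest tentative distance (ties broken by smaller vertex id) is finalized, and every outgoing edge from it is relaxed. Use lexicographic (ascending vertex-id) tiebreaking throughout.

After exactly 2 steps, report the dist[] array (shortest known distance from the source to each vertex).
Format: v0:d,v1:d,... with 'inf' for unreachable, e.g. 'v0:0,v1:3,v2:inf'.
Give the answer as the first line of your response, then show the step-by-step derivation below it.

v0:4,v1:inf,v2:0,v3:5,v4:inf

step 1: dist = v0:4,v1:inf,v2:0,v3:inf,v4:inf
step 2: dist = v0:4,v1:inf,v2:0,v3:5,v4:inf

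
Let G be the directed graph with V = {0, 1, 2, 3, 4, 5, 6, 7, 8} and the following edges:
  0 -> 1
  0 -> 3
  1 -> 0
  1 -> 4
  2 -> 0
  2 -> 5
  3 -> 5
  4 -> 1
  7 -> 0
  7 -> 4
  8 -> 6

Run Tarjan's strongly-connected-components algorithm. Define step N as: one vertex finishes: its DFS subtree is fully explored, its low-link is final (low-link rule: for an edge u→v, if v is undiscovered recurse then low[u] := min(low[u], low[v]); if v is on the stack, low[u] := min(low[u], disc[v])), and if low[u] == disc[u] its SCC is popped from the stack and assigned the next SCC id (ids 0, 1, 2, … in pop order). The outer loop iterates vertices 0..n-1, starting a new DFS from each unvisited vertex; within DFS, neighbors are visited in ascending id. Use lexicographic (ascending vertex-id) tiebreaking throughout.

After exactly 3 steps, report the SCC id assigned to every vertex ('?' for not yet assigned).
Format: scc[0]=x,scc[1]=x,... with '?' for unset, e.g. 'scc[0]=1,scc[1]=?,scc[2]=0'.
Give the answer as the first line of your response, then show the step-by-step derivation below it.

scc[0]=?,scc[1]=?,scc[2]=?,scc[3]=?,scc[4]=?,scc[5]=0,scc[6]=?,scc[7]=?,scc[8]=?

step 1: low=(low[0]=0,low[1]=0,low[2]=?,low[3]=?,low[4]=1,low[5]=?,low[6]=?,low[7]=?,low[8]=?); scc=(scc[0]=?,scc[1]=?,scc[2]=?,scc[3]=?,scc[4]=?,scc[5]=?,scc[6]=?,scc[7]=?,scc[8]=?)
step 2: low=(low[0]=0,low[1]=0,low[2]=?,low[3]=?,low[4]=1,low[5]=?,low[6]=?,low[7]=?,low[8]=?); scc=(scc[0]=?,scc[1]=?,scc[2]=?,scc[3]=?,scc[4]=?,scc[5]=?,scc[6]=?,scc[7]=?,scc[8]=?)
step 3: low=(low[0]=0,low[1]=0,low[2]=?,low[3]=3,low[4]=1,low[5]=4,low[6]=?,low[7]=?,low[8]=?); scc=(scc[0]=?,scc[1]=?,scc[2]=?,scc[3]=?,scc[4]=?,scc[5]=0,scc[6]=?,scc[7]=?,scc[8]=?)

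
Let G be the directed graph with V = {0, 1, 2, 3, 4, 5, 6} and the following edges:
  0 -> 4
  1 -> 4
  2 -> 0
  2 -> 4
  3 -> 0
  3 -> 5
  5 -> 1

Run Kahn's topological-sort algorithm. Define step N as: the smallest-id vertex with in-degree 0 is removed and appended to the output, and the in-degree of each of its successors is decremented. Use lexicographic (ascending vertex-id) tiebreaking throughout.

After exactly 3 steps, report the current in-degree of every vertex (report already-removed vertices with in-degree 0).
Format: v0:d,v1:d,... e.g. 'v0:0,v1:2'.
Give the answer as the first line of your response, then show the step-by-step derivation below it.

v0:0,v1:1,v2:0,v3:0,v4:1,v5:0,v6:0

step 1: output 2; order=[2]; indeg=(1,1,0,0,2,1,0)
step 2: output 3; order=[2,3]; indeg=(0,1,0,0,2,0,0)
step 3: output 0; order=[2,3,0]; indeg=(0,1,0,0,1,0,0)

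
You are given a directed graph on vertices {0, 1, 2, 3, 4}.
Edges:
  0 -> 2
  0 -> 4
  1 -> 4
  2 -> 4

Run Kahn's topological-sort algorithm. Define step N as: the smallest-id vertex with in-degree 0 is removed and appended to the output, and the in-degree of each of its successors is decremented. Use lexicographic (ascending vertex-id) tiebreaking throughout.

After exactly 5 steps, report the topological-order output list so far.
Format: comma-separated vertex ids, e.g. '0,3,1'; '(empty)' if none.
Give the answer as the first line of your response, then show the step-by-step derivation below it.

0,1,2,3,4

step 1: output 0; order=[0]; indeg=(0,0,0,0,2)
step 2: output 1; order=[0,1]; indeg=(0,0,0,0,1)
step 3: output 2; order=[0,1,2]; indeg=(0,0,0,0,0)
step 4: output 3; order=[0,1,2,3]; indeg=(0,0,0,0,0)
step 5: output 4; order=[0,1,2,3,4]; indeg=(0,0,0,0,0)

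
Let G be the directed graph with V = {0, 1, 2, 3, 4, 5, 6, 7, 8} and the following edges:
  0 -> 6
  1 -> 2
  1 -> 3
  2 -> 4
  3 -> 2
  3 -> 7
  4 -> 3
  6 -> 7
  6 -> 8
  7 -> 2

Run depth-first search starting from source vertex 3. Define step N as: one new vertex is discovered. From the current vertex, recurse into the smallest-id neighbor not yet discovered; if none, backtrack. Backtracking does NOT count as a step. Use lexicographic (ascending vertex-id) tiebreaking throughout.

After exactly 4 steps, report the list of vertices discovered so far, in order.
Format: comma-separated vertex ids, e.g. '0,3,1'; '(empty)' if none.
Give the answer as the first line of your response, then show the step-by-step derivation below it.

3,2,4,7

step 1: discover 3; path=3; order=3
step 2: discover 2; path=3>2; order=3,2
step 3: discover 4; path=3>2>4; order=3,2,4
step 4: discover 7; path=3>7; order=3,2,4,7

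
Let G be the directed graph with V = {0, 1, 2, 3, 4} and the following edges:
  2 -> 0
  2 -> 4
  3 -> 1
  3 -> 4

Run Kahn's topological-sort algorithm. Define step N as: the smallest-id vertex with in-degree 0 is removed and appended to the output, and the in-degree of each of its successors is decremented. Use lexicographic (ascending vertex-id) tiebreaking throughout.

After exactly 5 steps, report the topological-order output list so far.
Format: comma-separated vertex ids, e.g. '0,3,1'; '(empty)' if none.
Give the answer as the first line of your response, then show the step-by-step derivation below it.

2,0,3,1,4

step 1: output 2; order=[2]; indeg=(0,1,0,0,1)
step 2: output 0; order=[2,0]; indeg=(0,1,0,0,1)
step 3: output 3; order=[2,0,3]; indeg=(0,0,0,0,0)
step 4: output 1; order=[2,0,3,1]; indeg=(0,0,0,0,0)
step 5: output 4; order=[2,0,3,1,4]; indeg=(0,0,0,0,0)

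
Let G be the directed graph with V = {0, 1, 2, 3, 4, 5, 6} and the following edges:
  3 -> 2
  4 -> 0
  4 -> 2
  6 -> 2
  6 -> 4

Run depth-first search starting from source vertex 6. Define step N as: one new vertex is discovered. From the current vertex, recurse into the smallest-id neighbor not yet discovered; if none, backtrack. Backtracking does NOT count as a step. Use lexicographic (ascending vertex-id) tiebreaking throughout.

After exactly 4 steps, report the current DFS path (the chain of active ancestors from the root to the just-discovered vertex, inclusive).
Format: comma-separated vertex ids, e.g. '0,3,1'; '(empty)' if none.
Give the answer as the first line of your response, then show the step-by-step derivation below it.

6,4,0

step 1: discover 6; path=6; order=6
step 2: discover 2; path=6>2; order=6,2
step 3: discover 4; path=6>4; order=6,2,4
step 4: discover 0; path=6>4>0; order=6,2,4,0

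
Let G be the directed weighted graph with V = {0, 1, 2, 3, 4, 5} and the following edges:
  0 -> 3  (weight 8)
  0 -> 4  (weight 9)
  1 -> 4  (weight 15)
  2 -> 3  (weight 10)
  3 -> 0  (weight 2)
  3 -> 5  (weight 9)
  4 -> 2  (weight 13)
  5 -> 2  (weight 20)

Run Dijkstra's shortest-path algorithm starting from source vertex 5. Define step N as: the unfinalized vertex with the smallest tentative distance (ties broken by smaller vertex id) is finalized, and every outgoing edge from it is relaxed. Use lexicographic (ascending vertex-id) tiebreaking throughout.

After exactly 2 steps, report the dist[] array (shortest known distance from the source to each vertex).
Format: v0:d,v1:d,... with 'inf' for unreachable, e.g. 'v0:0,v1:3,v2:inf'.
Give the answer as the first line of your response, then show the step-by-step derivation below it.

v0:inf,v1:inf,v2:20,v3:30,v4:inf,v5:0

step 1: dist = v0:inf,v1:inf,v2:20,v3:inf,v4:inf,v5:0
step 2: dist = v0:inf,v1:inf,v2:20,v3:30,v4:inf,v5:0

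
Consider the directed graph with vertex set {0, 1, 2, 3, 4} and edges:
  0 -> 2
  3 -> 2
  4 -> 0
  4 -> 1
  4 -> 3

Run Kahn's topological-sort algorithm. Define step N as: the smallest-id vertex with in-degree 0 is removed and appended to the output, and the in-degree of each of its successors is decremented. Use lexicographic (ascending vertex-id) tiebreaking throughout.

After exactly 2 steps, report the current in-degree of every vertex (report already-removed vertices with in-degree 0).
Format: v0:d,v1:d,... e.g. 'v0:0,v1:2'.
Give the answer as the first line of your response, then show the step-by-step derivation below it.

v0:0,v1:0,v2:1,v3:0,v4:0

step 1: output 4; order=[4]; indeg=(0,0,2,0,0)
step 2: output 0; order=[4,0]; indeg=(0,0,1,0,0)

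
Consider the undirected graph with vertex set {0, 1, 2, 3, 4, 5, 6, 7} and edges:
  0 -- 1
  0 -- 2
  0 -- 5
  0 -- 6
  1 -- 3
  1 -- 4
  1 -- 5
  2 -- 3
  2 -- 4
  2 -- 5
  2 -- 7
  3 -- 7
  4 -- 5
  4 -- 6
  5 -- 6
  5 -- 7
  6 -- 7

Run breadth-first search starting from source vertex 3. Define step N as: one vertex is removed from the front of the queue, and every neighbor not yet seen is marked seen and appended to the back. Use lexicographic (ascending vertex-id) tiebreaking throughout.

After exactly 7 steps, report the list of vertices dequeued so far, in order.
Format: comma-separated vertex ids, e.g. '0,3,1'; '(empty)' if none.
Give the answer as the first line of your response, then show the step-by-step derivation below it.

3,1,2,7,0,4,5

step 1: dequeue 3; queue=[1,2,7]; order=3
step 2: dequeue 1; queue=[2,7,0,4,5]; order=3,1
step 3: dequeue 2; queue=[7,0,4,5]; order=3,1,2
step 4: dequeue 7; queue=[0,4,5,6]; order=3,1,2,7
step 5: dequeue 0; queue=[4,5,6]; order=3,1,2,7,0
step 6: dequeue 4; queue=[5,6]; order=3,1,2,7,0,4
step 7: dequeue 5; queue=[6]; order=3,1,2,7,0,4,5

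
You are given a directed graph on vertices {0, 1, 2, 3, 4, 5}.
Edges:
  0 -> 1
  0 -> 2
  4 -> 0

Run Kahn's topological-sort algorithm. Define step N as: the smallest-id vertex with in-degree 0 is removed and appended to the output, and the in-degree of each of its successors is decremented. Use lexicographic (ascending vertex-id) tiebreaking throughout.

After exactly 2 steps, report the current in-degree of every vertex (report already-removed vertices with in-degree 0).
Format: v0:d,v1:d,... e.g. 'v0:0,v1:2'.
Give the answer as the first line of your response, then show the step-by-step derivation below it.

v0:0,v1:1,v2:1,v3:0,v4:0,v5:0

step 1: output 3; order=[3]; indeg=(1,1,1,0,0,0)
step 2: output 4; order=[3,4]; indeg=(0,1,1,0,0,0)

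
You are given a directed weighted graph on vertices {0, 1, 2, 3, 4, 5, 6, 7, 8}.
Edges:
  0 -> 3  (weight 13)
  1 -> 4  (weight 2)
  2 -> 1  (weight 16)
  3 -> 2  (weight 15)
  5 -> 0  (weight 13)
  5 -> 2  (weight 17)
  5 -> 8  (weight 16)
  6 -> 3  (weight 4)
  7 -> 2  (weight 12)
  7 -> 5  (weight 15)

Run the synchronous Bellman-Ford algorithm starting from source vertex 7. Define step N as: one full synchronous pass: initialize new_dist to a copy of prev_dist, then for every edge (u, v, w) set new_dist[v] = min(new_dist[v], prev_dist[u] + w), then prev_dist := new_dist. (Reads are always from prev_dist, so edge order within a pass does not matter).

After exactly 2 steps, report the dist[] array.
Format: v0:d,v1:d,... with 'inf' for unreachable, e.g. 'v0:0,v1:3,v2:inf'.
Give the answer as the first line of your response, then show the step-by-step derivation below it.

v0:28,v1:28,v2:12,v3:inf,v4:inf,v5:15,v6:inf,v7:0,v8:31

step 1: dist = v0:inf,v1:inf,v2:12,v3:inf,v4:inf,v5:15,v6:inf,v7:0,v8:inf
step 2: dist = v0:28,v1:28,v2:12,v3:inf,v4:inf,v5:15,v6:inf,v7:0,v8:31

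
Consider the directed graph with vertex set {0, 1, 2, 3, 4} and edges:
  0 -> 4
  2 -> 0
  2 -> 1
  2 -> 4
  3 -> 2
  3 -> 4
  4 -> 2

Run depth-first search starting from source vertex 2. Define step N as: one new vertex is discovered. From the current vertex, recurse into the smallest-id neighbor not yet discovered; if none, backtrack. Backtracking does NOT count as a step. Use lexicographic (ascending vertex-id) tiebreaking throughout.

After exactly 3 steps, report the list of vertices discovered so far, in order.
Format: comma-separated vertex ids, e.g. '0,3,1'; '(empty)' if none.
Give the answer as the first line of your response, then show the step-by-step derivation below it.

2,0,4

step 1: discover 2; path=2; order=2
step 2: discover 0; path=2>0; order=2,0
step 3: discover 4; path=2>0>4; order=2,0,4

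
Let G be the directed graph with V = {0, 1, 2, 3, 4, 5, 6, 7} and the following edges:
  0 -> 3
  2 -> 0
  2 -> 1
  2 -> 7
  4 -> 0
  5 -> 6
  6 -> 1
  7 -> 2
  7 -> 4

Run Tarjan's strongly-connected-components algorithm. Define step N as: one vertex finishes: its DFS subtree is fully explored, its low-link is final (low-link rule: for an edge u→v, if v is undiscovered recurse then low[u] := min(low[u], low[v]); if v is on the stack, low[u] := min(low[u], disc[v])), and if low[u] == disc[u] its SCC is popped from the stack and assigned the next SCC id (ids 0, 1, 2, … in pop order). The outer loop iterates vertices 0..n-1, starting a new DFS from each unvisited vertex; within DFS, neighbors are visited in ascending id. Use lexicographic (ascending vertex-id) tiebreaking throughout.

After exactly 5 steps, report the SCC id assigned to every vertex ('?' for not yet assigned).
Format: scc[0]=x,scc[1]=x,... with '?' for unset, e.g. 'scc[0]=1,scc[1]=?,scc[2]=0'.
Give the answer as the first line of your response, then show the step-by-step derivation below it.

scc[0]=1,scc[1]=2,scc[2]=?,scc[3]=0,scc[4]=3,scc[5]=?,scc[6]=?,scc[7]=?

step 1: low=(low[0]=0,low[1]=?,low[2]=?,low[3]=1,low[4]=?,low[5]=?,low[6]=?,low[7]=?); scc=(scc[0]=?,scc[1]=?,scc[2]=?,scc[3]=0,scc[4]=?,scc[5]=?,scc[6]=?,scc[7]=?)
step 2: low=(low[0]=0,low[1]=?,low[2]=?,low[3]=1,low[4]=?,low[5]=?,low[6]=?,low[7]=?); scc=(scc[0]=1,scc[1]=?,scc[2]=?,scc[3]=0,scc[4]=?,scc[5]=?,scc[6]=?,scc[7]=?)
step 3: low=(low[0]=0,low[1]=2,low[2]=?,low[3]=1,low[4]=?,low[5]=?,low[6]=?,low[7]=?); scc=(scc[0]=1,scc[1]=2,scc[2]=?,scc[3]=0,scc[4]=?,scc[5]=?,scc[6]=?,scc[7]=?)
step 4: low=(low[0]=0,low[1]=2,low[2]=3,low[3]=1,low[4]=5,low[5]=?,low[6]=?,low[7]=3); scc=(scc[0]=1,scc[1]=2,scc[2]=?,scc[3]=0,scc[4]=3,scc[5]=?,scc[6]=?,scc[7]=?)
step 5: low=(low[0]=0,low[1]=2,low[2]=3,low[3]=1,low[4]=5,low[5]=?,low[6]=?,low[7]=3); scc=(scc[0]=1,scc[1]=2,scc[2]=?,scc[3]=0,scc[4]=3,scc[5]=?,scc[6]=?,scc[7]=?)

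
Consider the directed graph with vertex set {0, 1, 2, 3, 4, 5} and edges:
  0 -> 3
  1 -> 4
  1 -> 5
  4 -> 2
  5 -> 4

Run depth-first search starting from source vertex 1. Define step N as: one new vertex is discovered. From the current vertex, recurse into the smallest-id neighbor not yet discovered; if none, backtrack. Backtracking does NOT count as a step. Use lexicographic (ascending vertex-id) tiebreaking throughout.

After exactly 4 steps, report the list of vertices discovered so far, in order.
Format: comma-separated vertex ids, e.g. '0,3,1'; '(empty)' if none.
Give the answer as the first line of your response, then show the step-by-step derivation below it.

1,4,2,5

step 1: discover 1; path=1; order=1
step 2: discover 4; path=1>4; order=1,4
step 3: discover 2; path=1>4>2; order=1,4,2
step 4: discover 5; path=1>5; order=1,4,2,5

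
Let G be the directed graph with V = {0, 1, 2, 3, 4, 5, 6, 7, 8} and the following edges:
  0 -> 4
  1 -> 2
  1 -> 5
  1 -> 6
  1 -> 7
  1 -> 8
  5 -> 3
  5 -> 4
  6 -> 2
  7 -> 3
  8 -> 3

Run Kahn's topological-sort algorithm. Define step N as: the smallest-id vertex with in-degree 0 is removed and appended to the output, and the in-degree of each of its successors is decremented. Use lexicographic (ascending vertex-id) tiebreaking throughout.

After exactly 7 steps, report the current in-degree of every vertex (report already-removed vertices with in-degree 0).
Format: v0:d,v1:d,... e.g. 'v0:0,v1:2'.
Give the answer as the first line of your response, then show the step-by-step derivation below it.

v0:0,v1:0,v2:0,v3:1,v4:0,v5:0,v6:0,v7:0,v8:0

step 1: output 0; order=[0]; indeg=(0,0,2,3,1,1,1,1,1)
step 2: output 1; order=[0,1]; indeg=(0,0,1,3,1,0,0,0,0)
step 3: output 5; order=[0,1,5]; indeg=(0,0,1,2,0,0,0,0,0)
step 4: output 4; order=[0,1,5,4]; indeg=(0,0,1,2,0,0,0,0,0)
step 5: output 6; order=[0,1,5,4,6]; indeg=(0,0,0,2,0,0,0,0,0)
step 6: output 2; order=[0,1,5,4,6,2]; indeg=(0,0,0,2,0,0,0,0,0)
step 7: output 7; order=[0,1,5,4,6,2,7]; indeg=(0,0,0,1,0,0,0,0,0)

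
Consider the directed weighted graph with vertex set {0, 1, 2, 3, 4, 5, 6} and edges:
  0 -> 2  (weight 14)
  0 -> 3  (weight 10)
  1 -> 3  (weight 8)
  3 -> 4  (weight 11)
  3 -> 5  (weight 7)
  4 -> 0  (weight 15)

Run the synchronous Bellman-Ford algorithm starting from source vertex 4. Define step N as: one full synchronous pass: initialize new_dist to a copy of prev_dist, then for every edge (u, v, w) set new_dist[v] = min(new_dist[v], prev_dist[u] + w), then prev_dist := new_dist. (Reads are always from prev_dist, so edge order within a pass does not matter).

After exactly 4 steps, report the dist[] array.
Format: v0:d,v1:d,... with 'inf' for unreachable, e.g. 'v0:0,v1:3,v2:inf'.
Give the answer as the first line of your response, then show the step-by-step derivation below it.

v0:15,v1:inf,v2:29,v3:25,v4:0,v5:32,v6:inf

step 1: dist = v0:15,v1:inf,v2:inf,v3:inf,v4:0,v5:inf,v6:inf
step 2: dist = v0:15,v1:inf,v2:29,v3:25,v4:0,v5:inf,v6:inf
step 3: dist = v0:15,v1:inf,v2:29,v3:25,v4:0,v5:32,v6:inf
step 4: dist = v0:15,v1:inf,v2:29,v3:25,v4:0,v5:32,v6:inf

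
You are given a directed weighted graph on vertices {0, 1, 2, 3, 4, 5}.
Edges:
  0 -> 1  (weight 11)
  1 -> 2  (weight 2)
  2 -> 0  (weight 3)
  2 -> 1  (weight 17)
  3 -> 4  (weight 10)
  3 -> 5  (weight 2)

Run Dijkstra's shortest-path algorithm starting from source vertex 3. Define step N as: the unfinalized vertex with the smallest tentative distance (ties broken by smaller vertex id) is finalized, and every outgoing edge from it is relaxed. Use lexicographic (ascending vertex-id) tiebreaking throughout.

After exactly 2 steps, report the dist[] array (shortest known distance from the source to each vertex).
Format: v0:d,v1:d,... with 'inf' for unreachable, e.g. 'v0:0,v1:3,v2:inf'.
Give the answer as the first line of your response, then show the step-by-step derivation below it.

v0:inf,v1:inf,v2:inf,v3:0,v4:10,v5:2

step 1: dist = v0:inf,v1:inf,v2:inf,v3:0,v4:10,v5:2
step 2: dist = v0:inf,v1:inf,v2:inf,v3:0,v4:10,v5:2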